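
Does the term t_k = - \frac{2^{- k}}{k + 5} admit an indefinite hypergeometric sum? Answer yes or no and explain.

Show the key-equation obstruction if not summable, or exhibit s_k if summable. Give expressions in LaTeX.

r(k) = (k + 5)/(2*(k + 6)) after simplifying.
Take A(k)=k/2 + 5/2, B(k)=k + 6, C(k)=1.
f must satisfy (k/2 + 5/2)·f(k+1) − (k + 5)·f(k) = 1.
Bound: deg f ≤ -1.
Negative degree bound (-1): no f exists, t_k not Gosper-summable.

No — key equation has no polynomial f.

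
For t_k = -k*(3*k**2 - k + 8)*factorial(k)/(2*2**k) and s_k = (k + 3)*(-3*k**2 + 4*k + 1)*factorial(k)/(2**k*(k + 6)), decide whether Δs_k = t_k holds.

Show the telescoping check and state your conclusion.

Invalid: residual 3*(3*k**4 + 17*k**3 - 4*k**2 + 56*k + 2)*factorial(k)/(2*2**k*(k + 6)*(k + 7)) ≠ 0.

s_(k+1) = -(k + 4)*(3*k**2 + 2*k - 2)*factorial(k + 1)/(2*2**k*(k + 7))
s_(k+1) − s_k = -(3*k**5 + 29*k**4 + 70*k**3 + 74*k**2 + 168*k - 6)*factorial(k)/(2*2**k*(k + 6)*(k + 7))
(s_(k+1) − s_k) − t_k = 3*(3*k**4 + 17*k**3 - 4*k**2 + 56*k + 2)*factorial(k)/(2*2**k*(k + 6)*(k + 7))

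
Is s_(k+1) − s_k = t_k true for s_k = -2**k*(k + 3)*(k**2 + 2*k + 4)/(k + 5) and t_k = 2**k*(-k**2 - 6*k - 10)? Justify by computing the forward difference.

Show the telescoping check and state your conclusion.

Invalid: residual 2**(k + 1)*(k**3 + 10*k**2 + 38*k + 46)/(k**2 + 11*k + 30) ≠ 0.

s_(k+1) = -2**(k + 1)*(k + 4)*(2*k + (k + 1)**2 + 6)/(k + 6)
s_(k+1) − s_k = 2**k*(-k**4 - 15*k**3 - 86*k**2 - 214*k - 208)/(k**2 + 11*k + 30)
(s_(k+1) − s_k) − t_k = 2**(k + 1)*(k**3 + 10*k**2 + 38*k + 46)/(k**2 + 11*k + 30)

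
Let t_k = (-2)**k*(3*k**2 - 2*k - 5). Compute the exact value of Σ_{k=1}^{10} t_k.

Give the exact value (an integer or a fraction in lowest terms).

Σ = 200708

Ratio r(k) = 2*(-3*k**2 - 4*k + 4)/(3*k**2 - 2*k - 5).
Gosper form: A/B · C(k+1)/C(k) with A=-2, B=1, C=k**2 - 2*k/3 - 5/3.
f must satisfy (-2)·f(k+1) − (1)·f(k) = k**2 - 2*k/3 - 5/3.
deg f ≤ 2 (via 0,0,2).
Solving with deg f ≤ 2: f(k) = -(k**2 - 2*k - 1)/3.
Get s_k = R·t_k = (-2)**k*(-k**2 + 2*k + 1) with R(k) = B(k−1)f(k)/C(k) = -(k**2 - 2*k - 1)/((k + 1)*(3*k - 5)).
Check: Δs_k = (-2)**k*(3*k**2 - 2*k - 5). ✓
Telescoping: Σ = s_(11) − s_(1) = 200704 − (-4) = 200708.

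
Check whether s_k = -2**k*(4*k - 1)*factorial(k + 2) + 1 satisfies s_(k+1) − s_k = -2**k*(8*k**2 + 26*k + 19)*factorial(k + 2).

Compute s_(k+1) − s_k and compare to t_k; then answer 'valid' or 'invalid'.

Valid: the claim telescopes to t_k.

s_(k+1) = -2**(k + 1)*(4*k + 3)*factorial(k + 3) + 1
s_(k+1) − s_k = -2**k*(8*k**2 + 26*k + 19)*factorial(k + 2)
(s_(k+1) − s_k) − t_k = 0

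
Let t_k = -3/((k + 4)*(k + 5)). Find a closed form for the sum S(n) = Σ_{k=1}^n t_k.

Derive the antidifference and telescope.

S(n) = -3*n/(5*n + 25)

Compute t_(k+1)/t_k: get (k + 4)/(k + 6).
Factor: A=k + 4; B=k + 6; C=1.
Need (k + 4)·f(k+1) − (k + 5)·f(k) = 1.
deg f ≤ 1 (via 1,1,0).
A polynomial solution: f(k) = k/4.
So s_k = (B(k−1)f/C)·t_k = (k*(k + 5)/4)·t_k = -3*k/(4*k + 16).
Verify: -3/(k**2 + 9*k + 20) matches t_k.
Evaluate: s_(n+1) = 3*(-n - 1)/(4*(n + 5)); subtract s_(1) = -3/20 ⇒ S(n) = -3*n/(5*n + 25).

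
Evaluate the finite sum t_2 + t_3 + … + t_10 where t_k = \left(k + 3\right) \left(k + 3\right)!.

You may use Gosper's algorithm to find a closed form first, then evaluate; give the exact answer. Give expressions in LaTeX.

Σ = 87178291080

The ratio is (k + 4)**2/(k + 3).
So A=k + 4 and B=1, with C=k + 3.
Need (k + 4)·f(k+1) − (1)·f(k) = k + 3.
Bound: deg f ≤ 0.
Solve for f: f(k) = 1 (degree 0 ≤ 0).
Certificate R = B(k−1)f/C = 1/(k + 3) gives s_k = factorial(k + 3).
s_(k+1) − s_k = (k + 3)*factorial(k + 3) = t_k.
Evaluate s at k=11 and k=2: 87178291200 and 120; difference 87178291080.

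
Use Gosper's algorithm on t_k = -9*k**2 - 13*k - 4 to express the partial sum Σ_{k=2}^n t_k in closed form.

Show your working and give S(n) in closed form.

S(n) = -3*n**3 - 11*n**2 - 12*n + 26

r(k) = (9*k**2 + 31*k + 26)/(9*k**2 + 13*k + 4) after simplifying.
A = 1, B = 1, C = k**2 + 13*k/9 + 4/9.
Need (1)·f(k+1) − (1)·f(k) = k**2 + 13*k/9 + 4/9.
Bound: deg f ≤ 3.
Match coefficients ⇒ f(k) = k*(k + 1)*(3*k - 1)/9.
Certificate R = B(k−1)f/C = k*(3*k - 1)/(9*k + 4) gives s_k = k*(-3*k**2 - 2*k + 1).
s_(k+1) − s_k = -9*k**2 - 13*k - 4 = t_k.
Evaluate: s_(n+1) = -3*n**3 - 11*n**2 - 12*n - 4; subtract s_(2) = -30 ⇒ S(n) = -3*n**3 - 11*n**2 - 12*n + 26.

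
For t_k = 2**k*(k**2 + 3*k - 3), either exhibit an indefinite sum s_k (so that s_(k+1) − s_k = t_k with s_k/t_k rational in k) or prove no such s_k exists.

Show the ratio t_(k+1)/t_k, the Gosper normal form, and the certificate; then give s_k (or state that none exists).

Ratio r(k) = 2*(3*k + (k + 1)**2)/(k**2 + 3*k - 3).
So A=2 and B=1, with C=k**2 + 3*k - 3.
Need (2)·f(k+1) − (1)·f(k) = k**2 + 3*k - 3.
deg f ≤ 2 (via 0,0,2).
Coefficient equations give f(k) = k**2 - k - 3.
So s_k = (B(k−1)f/C)·t_k = ((k**2 - k - 3)/(k**2 + 3*k - 3))·t_k = 2**k*(k**2 - k - 3).
Δs = 2**k*(k**2 + 3*k - 3), as required.

s_k = 2**k*(k**2 - k - 3)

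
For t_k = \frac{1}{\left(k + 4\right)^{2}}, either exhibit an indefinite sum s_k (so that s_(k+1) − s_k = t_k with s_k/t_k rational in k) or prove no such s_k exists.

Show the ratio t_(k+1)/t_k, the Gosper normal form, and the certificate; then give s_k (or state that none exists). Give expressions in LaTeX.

r(k) = (k + 4)**2/(k + 5)**2 after simplifying.
Factor: A=k**2 + 8*k + 16; B=k**2 + 10*k + 25; C=1.
Key eq: (k**2 + 8*k + 16)·f(k+1) = (k**2 + 8*k + 16)·f(k) + (1).
deg f ≤ 0 (via 2,2,0).
f = c0 ⇒ A·f(k+1) − B(k−1)·f(k) − C = -1. The system {-1 = 0} is inconsistent; no antidifference.

not Gosper-summable; s_k does not exist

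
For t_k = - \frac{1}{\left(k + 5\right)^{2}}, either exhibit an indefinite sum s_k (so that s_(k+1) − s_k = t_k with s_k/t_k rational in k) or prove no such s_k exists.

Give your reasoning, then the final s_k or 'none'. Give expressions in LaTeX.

none — t_k is not Gosper-summable

r(k) = (k + 5)**2/(k + 6)**2 after simplifying.
So A=k**2 + 10*k + 25 and B=k**2 + 12*k + 36, with C=1.
Key eq: (k**2 + 10*k + 25)·f(k+1) = (k**2 + 10*k + 25)·f(k) + (1).
Degrees (2,2,0) ⇒ d ≤ 0.
Write f(k) = c0. Then LHS − RHS = -1, requiring -1 = 0: contradictory. No certificate.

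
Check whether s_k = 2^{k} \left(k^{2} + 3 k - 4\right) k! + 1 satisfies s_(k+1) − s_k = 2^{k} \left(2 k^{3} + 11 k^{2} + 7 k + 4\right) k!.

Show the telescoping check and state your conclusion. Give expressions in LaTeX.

Valid: the claim telescopes to t_k.

s_(k+1) = 2*2**k*k**3*factorial(k) + 12*2**k*k**2*factorial(k) + 10*2**k*k*factorial(k) + 1
s_(k+1) − s_k = 2**k*(2*k**3 + 11*k**2 + 7*k + 4)*factorial(k)
(s_(k+1) − s_k) − t_k = 0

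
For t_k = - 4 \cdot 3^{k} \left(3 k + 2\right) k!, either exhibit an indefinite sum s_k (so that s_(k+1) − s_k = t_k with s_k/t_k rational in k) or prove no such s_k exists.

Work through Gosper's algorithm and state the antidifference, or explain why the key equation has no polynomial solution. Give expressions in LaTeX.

s_k = - 4 \cdot 3^{k} k!

Compute t_(k+1)/t_k: get 3*(k + 1)*(3*k + 5)/(3*k + 2).
A = 3*k + 3, B = 1, C = k + 2/3.
Set up (3*k + 3)·f(k+1) − (1)·f(k) − (k + 2/3) = 0.
From deg A=1, deg B=0, deg C=1: d=0.
Solving with deg f ≤ 0: f(k) = 1/3.
Then R = B(k−1)f/C = 1/(3*k + 2), so s_k = R(k)·t_k = -4*3**k*factorial(k).
s_(k+1) − s_k = -4*3**k*(3*k + 2)*factorial(k) = t_k.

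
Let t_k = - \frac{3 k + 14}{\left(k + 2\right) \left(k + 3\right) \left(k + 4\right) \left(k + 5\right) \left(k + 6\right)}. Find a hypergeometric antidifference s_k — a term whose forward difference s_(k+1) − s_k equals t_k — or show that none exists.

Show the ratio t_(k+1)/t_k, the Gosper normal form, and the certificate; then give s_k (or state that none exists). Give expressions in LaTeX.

s_k = \frac{k \left(- k^{2} - 10 k - 31\right)}{30 \left(k^{3} + 10 k^{2} + 31 k + 30\right)}

The ratio is (k + 2)*(3*k + 17)/((k + 7)*(3*k + 14)).
So A=k + 2 and B=k + 7, with C=k + 14/3.
f must satisfy (k + 2)·f(k+1) − (k + 6)·f(k) = k + 14/3.
deg f ≤ 4 (via 1,1,1).
Coefficient equations give f(k) = k*(k + 4)*(k**2 + 10*k + 31)/90.
R(k) = B(k−1)·f(k)/C(k) = k*(k + 4)*(k + 6)*(k**2 + 10*k + 31)/(30*(3*k + 14)); s_k = R·t_k = k*(-k**2 - 10*k - 31)/(30*(k**3 + 10*k**2 + 31*k + 30)).
Check: Δs_k = (-3*k - 14)/(k**5 + 20*k**4 + 155*k**3 + 580*k**2 + 1044*k + 720). ✓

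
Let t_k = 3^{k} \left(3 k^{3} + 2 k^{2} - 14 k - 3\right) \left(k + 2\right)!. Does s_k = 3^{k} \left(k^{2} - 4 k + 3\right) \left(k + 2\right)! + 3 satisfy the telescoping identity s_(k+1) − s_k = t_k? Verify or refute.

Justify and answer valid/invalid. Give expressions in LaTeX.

valid (s_(k+1) − s_k reduces to t_k)

s_(k+1) = -3**(k + 1)*(4*k - (k + 1)**2 + 1)*factorial(k + 3) + 3
s_(k+1) − s_k = 3**k*(3*k**3 + 2*k**2 - 14*k - 3)*factorial(k + 2)
(s_(k+1) − s_k) − t_k = 0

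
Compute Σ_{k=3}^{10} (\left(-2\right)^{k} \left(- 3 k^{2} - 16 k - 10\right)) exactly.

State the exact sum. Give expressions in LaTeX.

Step 1: r(k) = 2*(-3*k**2 - 22*k - 29)/(3*k**2 + 16*k + 10).
Take A(k)=-2, B(k)=1, C(k)=k**2 + 16*k/3 + 10/3.
Key eq: (-2)·f(k+1) = (1)·f(k) + (k**2 + 16*k/3 + 10/3).
Degrees (0,0,2) ⇒ d ≤ 2.
A polynomial solution: f(k) = -k*(k + 4)/3.
So s_k = (B(k−1)f/C)·t_k = (-k*(k + 4)/(3*k**2 + 16*k + 10))·t_k = (-2)**k*k*(k + 4).
s_(k+1) − s_k = (-2)**k*(-3*k**2 - 16*k - 10) = t_k.
Σ_(k=3)^(10) t_k = s_(11) − s_(3) = -337920 − (-168) = -337752.

Σ = -337752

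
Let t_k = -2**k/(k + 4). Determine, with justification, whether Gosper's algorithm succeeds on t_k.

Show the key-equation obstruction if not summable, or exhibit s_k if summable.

r(k) = 2*(k + 4)/(k + 5) after simplifying.
A = 2*k + 8, B = k + 5, C = 1.
Need (2*k + 8)·f(k+1) − (k + 4)·f(k) = 1.
deg f ≤ -1 (via 1,1,0).
d = -1 < 0 ⇒ no nonzero polynomial f; not summable.

No — t_k has no hypergeometric antidifference.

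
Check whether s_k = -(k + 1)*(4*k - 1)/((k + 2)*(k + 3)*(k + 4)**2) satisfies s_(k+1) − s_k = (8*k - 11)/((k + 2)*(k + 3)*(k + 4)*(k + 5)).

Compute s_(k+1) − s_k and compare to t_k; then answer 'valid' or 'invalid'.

s_(k+1) = -(k + 2)*(4*k + 3)/((k + 3)*(k + 4)*(k + 5)**2)
s_(k+1) − s_k = ((k + 1)*(k + 5)**2*(4*k - 1) - (k + 2)**2*(k + 4)*(4*k + 3))/((k + 2)*(k + 3)*(k + 4)**2*(k + 5)**2)
(s_(k+1) − s_k) − t_k = 3*(-12*k**2 - 40*k + 49)/(k**6 + 23*k**5 + 217*k**4 + 1073*k**3 + 2926*k**2 + 4160*k + 2400)

Invalid: residual 3*(-12*k**2 - 40*k + 49)/(k**6 + 23*k**5 + 217*k**4 + 1073*k**3 + 2926*k**2 + 4160*k + 2400) ≠ 0.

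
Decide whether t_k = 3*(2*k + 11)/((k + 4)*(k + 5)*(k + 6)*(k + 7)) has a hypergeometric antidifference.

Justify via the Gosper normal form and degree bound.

Yes. s_k = k*(k + 10)/(8*(k**2 + 10*k + 24)).

Step 1: r(k) = (k + 4)*(2*k + 13)/((k + 8)*(2*k + 11)).
So A=k + 4 and B=k + 8, with C=k + 11/2.
Solve (k + 4)·f(k+1) − (k + 7)·f(k) = k + 11/2.
Bound: deg f ≤ 3.
Coefficient equations give f(k) = k*(k + 5)*(k + 10)/48.
So s_k = (B(k−1)f/C)·t_k = (k*(k + 5)*(k + 7)*(k + 10)/(24*(2*k + 11)))·t_k = k*(k + 10)/(8*(k**2 + 10*k + 24)).
Verify: 3*(2*k + 11)/(k**4 + 22*k**3 + 179*k**2 + 638*k + 840) matches t_k.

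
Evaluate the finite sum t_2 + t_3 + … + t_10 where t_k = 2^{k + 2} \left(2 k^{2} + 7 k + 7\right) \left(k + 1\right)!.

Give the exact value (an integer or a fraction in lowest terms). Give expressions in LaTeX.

t_(k+1)/t_k = 2*(2*k**3 + 15*k**2 + 38*k + 32)/(2*k**2 + 7*k + 7).
Normal form (A,B,C) = (2*k + 4, 1, k**2 + 7*k/2 + 7/2).
Solve (2*k + 4)·f(k+1) − (1)·f(k) = k**2 + 7*k/2 + 7/2.
Bound: deg f ≤ 1.
Solve for f: f(k) = (k + 1)/2 (degree 1 ≤ 1).
R(k) = B(k−1)·f(k)/C(k) = (k + 1)/(2*k**2 + 7*k + 7); s_k = R·t_k = 2**(k + 2)*(k + 1)*factorial(k + 1).
s_(k+1) − s_k = 2**(k + 2)*(2*k**2 + 7*k + 7)*factorial(k + 1) = t_k.
Evaluate s at k=11 and k=2: 47087773286400 and 288; difference 47087773286112.

Σ = 47087773286112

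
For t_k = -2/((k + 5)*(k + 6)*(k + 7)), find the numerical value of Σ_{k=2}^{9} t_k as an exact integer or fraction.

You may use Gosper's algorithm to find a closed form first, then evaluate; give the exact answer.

t_(k+1)/t_k = (k + 5)/(k + 8).
Normal form (A,B,C) = (k + 5, k + 8, 1).
Solve (k + 5)·f(k+1) − (k + 7)·f(k) = 1.
From deg A=1, deg B=1, deg C=0: d=2.
Solve for f: f(k) = k*(k + 11)/60 (degree 2 ≤ 2).
Get s_k = R·t_k = k*(-k - 11)/(30*(k + 5)*(k + 6)) with R(k) = B(k−1)f(k)/C(k) = k*(k + 7)*(k + 11)/60.
Verify: -2/(k**3 + 18*k**2 + 107*k + 210) matches t_k.
Telescoping: Σ = s_(10) − s_(2) = -7/240 − (-13/840) = -23/1680.

Σ = -23/1680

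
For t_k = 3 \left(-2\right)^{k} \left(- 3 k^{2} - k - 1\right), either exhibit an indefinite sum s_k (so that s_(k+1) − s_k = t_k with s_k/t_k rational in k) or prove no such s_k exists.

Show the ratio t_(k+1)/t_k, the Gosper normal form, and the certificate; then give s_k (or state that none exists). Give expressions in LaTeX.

s_k = \left(-2\right)^{k} \left(3 k^{2} - 3 k + 1\right)

t_(k+1)/t_k = 2*(-3*k**2 - 7*k - 5)/(3*k**2 + k + 1).
Take A(k)=-2, B(k)=1, C(k)=k**2 + k/3 + 1/3.
Key eq: (-2)·f(k+1) = (1)·f(k) + (k**2 + k/3 + 1/3).
d = 2 from the (0,0,2) case.
Match coefficients ⇒ f(k) = -(3*k**2 - 3*k + 1)/9.
So s_k = (B(k−1)f/C)·t_k = (-(3*k**2 - 3*k + 1)/(3*(3*k**2 + k + 1)))·t_k = (-2)**k*(3*k**2 - 3*k + 1).
Verify: 3*(-2)**k*(-3*k**2 - k - 1) matches t_k.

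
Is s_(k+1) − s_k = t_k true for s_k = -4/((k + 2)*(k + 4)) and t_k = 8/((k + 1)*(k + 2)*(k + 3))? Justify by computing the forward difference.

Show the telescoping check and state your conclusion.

s_(k+1) = -4/((k + 3)*(k + 5))
s_(k+1) − s_k = 4*(2*k + 7)/(k**4 + 14*k**3 + 71*k**2 + 154*k + 120)
(s_(k+1) − s_k) − t_k = 12*(-3*k - 11)/(k**5 + 15*k**4 + 85*k**3 + 225*k**2 + 274*k + 120)

Invalid: residual 12*(-3*k - 11)/(k**5 + 15*k**4 + 85*k**3 + 225*k**2 + 274*k + 120) ≠ 0.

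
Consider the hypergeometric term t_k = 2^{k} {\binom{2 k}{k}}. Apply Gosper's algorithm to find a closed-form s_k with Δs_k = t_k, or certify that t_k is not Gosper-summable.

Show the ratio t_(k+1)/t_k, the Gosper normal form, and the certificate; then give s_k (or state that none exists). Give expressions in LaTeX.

Step 1: r(k) = 4*(2*k + 1)/(k + 1).
Gosper form: A/B · C(k+1)/C(k) with A=8*k + 4, B=k + 1, C=1.
f must satisfy (8*k + 4)·f(k+1) − (k)·f(k) = 1.
d = -1 from the (1,1,0) case.
Bound -1 < 0, so the key equation has no polynomial solution.

not Gosper-summable; s_k does not exist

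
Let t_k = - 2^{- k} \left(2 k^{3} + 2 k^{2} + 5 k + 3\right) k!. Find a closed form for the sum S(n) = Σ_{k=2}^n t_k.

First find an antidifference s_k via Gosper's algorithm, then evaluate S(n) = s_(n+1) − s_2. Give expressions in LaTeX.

r(k) = (2*k**4 + 10*k**3 + 23*k**2 + 27*k + 12)/(2*(2*k**3 + 2*k**2 + 5*k + 3)) after simplifying.
Gosper form: A/B · C(k+1)/C(k) with A=k/2 + 1/2, B=1, C=k**3 + k**2 + 5*k/2 + 3/2.
Solve (k/2 + 1/2)·f(k+1) − (1)·f(k) = k**3 + k**2 + 5*k/2 + 3/2.
Bound: deg f ≤ 2.
Coefficient equations give f(k) = 2*k**2 - 1.
R(k) = B(k−1)·f(k)/C(k) = 2*(2*k**2 - 1)/(2*k**3 + 2*k**2 + 5*k + 3); s_k = R·t_k = -2**(1 - k)*(2*k**2 - 1)*factorial(k).
s_(k+1) − s_k = -(2*k**3 + 2*k**2 + 5*k + 3)*factorial(k)/2**k = t_k.
Σ_(k=2)^n t_k = s_(n+1) − s_(2) = (-(2*n**2 + 4*n + 1)*factorial(n + 1)/2**n) − (-7), i.e. (7*2**n - 2*n**3*factorial(n) - 6*n**2*factorial(n) - 5*n*factorial(n) - factorial(n))/2**n.

S(n) = 2^{- n} \left(7 \cdot 2^{n} - 2 n^{3} n! - 6 n^{2} n! - 5 n n! - n!\right)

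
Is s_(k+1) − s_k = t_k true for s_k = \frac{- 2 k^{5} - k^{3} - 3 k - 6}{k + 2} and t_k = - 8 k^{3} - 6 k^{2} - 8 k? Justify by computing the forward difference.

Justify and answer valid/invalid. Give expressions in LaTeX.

s_(k+1) = (-3*k - 2*(k + 1)**5 - (k + 1)**3 - 9)/(k + 3)
s_(k+1) − s_k = (-8*k**5 - 40*k**4 - 62*k**3 - 59*k**2 - 29*k - 6)/(k**2 + 5*k + 6)
(s_(k+1) − s_k) − t_k = (6*k**4 + 24*k**3 + 17*k**2 + 19*k - 6)/(k**2 + 5*k + 6)

Invalid: residual \frac{6 k^{4} + 24 k^{3} + 17 k^{2} + 19 k - 6}{k^{2} + 5 k + 6} ≠ 0.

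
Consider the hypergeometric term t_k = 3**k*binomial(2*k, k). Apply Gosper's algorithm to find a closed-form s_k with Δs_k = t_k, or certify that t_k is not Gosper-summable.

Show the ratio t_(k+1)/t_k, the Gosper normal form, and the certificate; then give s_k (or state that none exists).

not Gosper-summable; s_k does not exist

Compute t_(k+1)/t_k: get 6*(2*k + 1)/(k + 1).
Normal form (A,B,C) = (12*k + 6, k + 1, 1).
Set up (12*k + 6)·f(k+1) − (k)·f(k) − (1) = 0.
Degrees (1,1,0) ⇒ d ≤ -1.
d = -1 < 0 ⇒ no nonzero polynomial f; not summable.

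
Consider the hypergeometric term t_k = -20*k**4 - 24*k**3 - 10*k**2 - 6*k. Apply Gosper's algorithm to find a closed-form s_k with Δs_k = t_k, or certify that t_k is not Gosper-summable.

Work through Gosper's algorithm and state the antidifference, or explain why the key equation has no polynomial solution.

s_k = 2*k*(-2*k**4 + 2*k**3 + k**2 - 2*k + 1)

Compute t_(k+1)/t_k: get (10*k**3 + 42*k**2 + 59*k + 30)/(k*(10*k**2 + 2*k + 3)).
Normal form (A,B,C) = (1, 1, k**4 + 6*k**3/5 + k**2/2 + 3*k/10).
f must satisfy (1)·f(k+1) − (1)·f(k) = k**4 + 6*k**3/5 + k**2/2 + 3*k/10.
deg f ≤ 5 (via 0,0,4).
Coefficient equations give f(k) = k*(k - 1)*(k + 1)*(2*k**2 - 2*k + 1)/10.
Get s_k = R·t_k = 2*k*(-2*k**4 + 2*k**3 + k**2 - 2*k + 1) with R(k) = B(k−1)f(k)/C(k) = (k - 1)*(2*k**2 - 2*k + 1)/(10*k**2 + 2*k + 3).
Δs = 2*k*(-10*k**3 - 12*k**2 - 5*k - 3), as required.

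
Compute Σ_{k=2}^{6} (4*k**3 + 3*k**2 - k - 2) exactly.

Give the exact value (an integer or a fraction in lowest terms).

Σ = 2000

r(k) = (4*k**3 + 15*k**2 + 17*k + 4)/(4*k**3 + 3*k**2 - k - 2) after simplifying.
Gosper form: A/B · C(k+1)/C(k) with A=1, B=1, C=k**3 + 3*k**2/4 - k/4 - 1/2.
f must satisfy (1)·f(k+1) − (1)·f(k) = k**3 + 3*k**2/4 - k/4 - 1/2.
Degrees (0,0,3) ⇒ d ≤ 4.
Match coefficients ⇒ f(k) = k*(k**3 - k**2 - k - 1)/4.
Get s_k = R·t_k = k*(k**3 - k**2 - k - 1) with R(k) = B(k−1)f(k)/C(k) = k*(k**3 - k**2 - k - 1)/(4*k**3 + 3*k**2 - k - 2).
Check: Δs_k = 4*k**3 + 3*k**2 - k - 2. ✓
Σ_(k=2)^(6) t_k = s_(7) − s_(2) = 2002 − (2) = 2000.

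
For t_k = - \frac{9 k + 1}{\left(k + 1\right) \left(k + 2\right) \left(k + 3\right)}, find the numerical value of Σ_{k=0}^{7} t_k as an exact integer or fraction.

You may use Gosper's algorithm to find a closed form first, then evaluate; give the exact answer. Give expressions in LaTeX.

Ratio r(k) = (k + 1)*(9*k + 10)/((k + 4)*(9*k + 1)).
Gosper form: A/B · C(k+1)/C(k) with A=k + 1, B=k + 4, C=k + 1/9.
Need (k + 1)·f(k+1) − (k + 3)·f(k) = k + 1/9.
d = 2 from the (1,1,1) case.
Solve for f: f(k) = k*(5*k - 3)/18 (degree 2 ≤ 2).
R(k) = B(k−1)·f(k)/C(k) = k*(k + 3)*(5*k - 3)/(2*(9*k + 1)); s_k = R·t_k = k*(3 - 5*k)/(2*(k + 1)*(k + 2)).
Verify: (-9*k - 1)/(k**3 + 6*k**2 + 11*k + 6) matches t_k.
Σ_(k=0)^(7) t_k = s_(8) − s_(0) = -74/45 − (0) = -74/45.

Σ = -74/45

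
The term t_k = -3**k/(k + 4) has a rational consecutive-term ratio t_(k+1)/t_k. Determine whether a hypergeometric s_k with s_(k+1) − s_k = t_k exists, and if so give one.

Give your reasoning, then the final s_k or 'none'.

The ratio is 3*(k + 4)/(k + 5).
Normal form (A,B,C) = (3*k + 12, k + 5, 1).
Key eq: (3*k + 12)·f(k+1) = (k + 4)·f(k) + (1).
d = -1 from the (1,1,0) case.
Negative degree bound (-1): no f exists, t_k not Gosper-summable.

none — t_k is not Gosper-summable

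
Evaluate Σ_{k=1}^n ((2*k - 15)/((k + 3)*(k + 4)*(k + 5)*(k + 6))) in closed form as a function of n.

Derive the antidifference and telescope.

Compute t_(k+1)/t_k: get (k + 3)*(2*k - 13)/((k + 7)*(2*k - 15)).
Normal form (A,B,C) = (k + 3, k + 7, k - 15/2).
Set up (k + 3)·f(k+1) − (k + 6)·f(k) − (k - 15/2) = 0.
deg f ≤ 3 (via 1,1,1).
Coefficient equations give f(k) = -k*(k**2 + 12*k + 62)/30.
R(k) = B(k−1)·f(k)/C(k) = -k*(k + 6)*(k**2 + 12*k + 62)/(15*(2*k - 15)); s_k = R·t_k = k*(-k**2 - 12*k - 62)/(15*(k + 3)*(k + 4)*(k + 5)).
s_(k+1) − s_k = (2*k - 15)/(k**4 + 18*k**3 + 119*k**2 + 342*k + 360) = t_k.
s_(n+1) = (-n**3 - 15*n**2 - 89*n - 75)/(15*(n**3 + 15*n**2 + 74*n + 120)) and s_(1) = -1/24, so S(n) = n*(-n**2 - 15*n - 114)/(40*(n**3 + 15*n**2 + 74*n + 120)).

S(n) = n*(-n**2 - 15*n - 114)/(40*(n**3 + 15*n**2 + 74*n + 120))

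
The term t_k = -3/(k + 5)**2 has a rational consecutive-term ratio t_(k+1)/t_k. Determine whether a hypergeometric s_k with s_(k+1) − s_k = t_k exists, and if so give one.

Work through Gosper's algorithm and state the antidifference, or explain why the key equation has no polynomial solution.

Step 1: r(k) = (k + 5)**2/(k + 6)**2.
Normal form (A,B,C) = (k**2 + 10*k + 25, k**2 + 12*k + 36, 1).
Key eq: (k**2 + 10*k + 25)·f(k+1) = (k**2 + 10*k + 25)·f(k) + (1).
From deg A=2, deg B=2, deg C=0: d=0.
Put f(k) = c0: A·f(k+1) − B(k−1)·f(k) − C = -1; need -1 = 0 — inconsistent ⇒ no f, not summable.

not Gosper-summable; s_k does not exist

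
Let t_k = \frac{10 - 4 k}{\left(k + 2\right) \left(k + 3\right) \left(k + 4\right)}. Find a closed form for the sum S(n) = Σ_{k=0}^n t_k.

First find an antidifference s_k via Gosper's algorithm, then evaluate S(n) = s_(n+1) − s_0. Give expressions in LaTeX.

Step 1: r(k) = (k + 2)*(2*k - 3)/((k + 5)*(2*k - 5)).
Take A(k)=k + 2, B(k)=k + 5, C(k)=k - 5/2.
Solve (k + 2)·f(k+1) − (k + 4)·f(k) = k - 5/2.
Degrees (1,1,1) ⇒ d ≤ 2.
Match coefficients ⇒ f(k) = -k*(k + 29)/24.
R(k) = B(k−1)·f(k)/C(k) = -k*(k + 4)*(k + 29)/(12*(2*k - 5)); s_k = R·t_k = k*(k + 29)/(6*(k + 2)*(k + 3)).
s_(k+1) − s_k = 2*(5 - 2*k)/(k**3 + 9*k**2 + 26*k + 24) = t_k.
Σ_(k=0)^n t_k = s_(n+1) − s_(0) = ((n**2 + 31*n + 30)/(6*(n**2 + 7*n + 12))) − (0), i.e. (n**2 + 31*n + 30)/(6*(n**2 + 7*n + 12)).

S(n) = \frac{n^{2} + 31 n + 30}{6 \left(n^{2} + 7 n + 12\right)}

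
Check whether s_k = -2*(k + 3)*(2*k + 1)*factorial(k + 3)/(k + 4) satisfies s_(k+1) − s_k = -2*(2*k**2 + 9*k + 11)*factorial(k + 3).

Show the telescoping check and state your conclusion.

Invalid: residual 2*(2*k**3 + 17*k**2 + 45*k + 43)*factorial(k + 3)/((k + 4)*(k + 5)) ≠ 0.

s_(k+1) = -2*(k + 4)*(2*k + 3)*factorial(k + 4)/(k + 5)
s_(k+1) − s_k = -2*(2*k**4 + 25*k**3 + 115*k**2 + 234*k + 177)*factorial(k + 3)/((k + 4)*(k + 5))
(s_(k+1) − s_k) − t_k = 2*(2*k**3 + 17*k**2 + 45*k + 43)*factorial(k + 3)/((k + 4)*(k + 5))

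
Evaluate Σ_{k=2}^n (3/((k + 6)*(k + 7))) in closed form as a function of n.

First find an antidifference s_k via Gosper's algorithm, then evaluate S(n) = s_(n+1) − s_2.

Step 1: r(k) = (k + 6)/(k + 8).
Normal form (A,B,C) = (k + 6, k + 8, 1).
f must satisfy (k + 6)·f(k+1) − (k + 7)·f(k) = 1.
From deg A=1, deg B=1, deg C=0: d=1.
Solving with deg f ≤ 1: f(k) = k/6.
Then R = B(k−1)f/C = k*(k + 7)/6, so s_k = R(k)·t_k = k/(2*(k + 6)).
s_(k+1) − s_k = 3/(k**2 + 13*k + 42) = t_k.
Telescope: S(n) = s_(n+1) − s_(2) = (n + 1)/(2*(n + 7)) − (1/8) = 3*(n - 1)/(8*(n + 7)).

S(n) = 3*(n - 1)/(8*(n + 7))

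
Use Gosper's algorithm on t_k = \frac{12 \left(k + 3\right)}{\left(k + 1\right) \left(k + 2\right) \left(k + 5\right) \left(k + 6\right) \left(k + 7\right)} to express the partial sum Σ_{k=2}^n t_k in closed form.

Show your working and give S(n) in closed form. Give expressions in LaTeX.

S(n) = \frac{n^{3} + 15 n^{2} + 68 n - 84}{42 \left(n^{3} + 15 n^{2} + 68 n + 84\right)}

Step 1: r(k) = (k + 1)*(k + 4)*(k + 5)/((k + 3)**2*(k + 8)).
Normal form (A,B,C) = (k + 1, k + 8, k**3 + 10*k**2 + 33*k + 36).
Set up (k + 1)·f(k+1) − (k + 7)·f(k) − (k**3 + 10*k**2 + 33*k + 36) = 0.
Degrees (1,1,3) ⇒ d ≤ 6.
Solve for f: f(k) = k*(k + 2)*(k + 3)*(k + 4)*(k**2 + 12*k + 41)/90 (degree 6 ≤ 6).
Certificate R = B(k−1)f/C = k*(k + 2)*(k + 7)*(k**2 + 12*k + 41)/(90*(k + 3)) gives s_k = 2*k*(k**2 + 12*k + 41)/(15*(k**3 + 12*k**2 + 41*k + 30)).
Verify: 12*(k + 3)/(k**5 + 21*k**4 + 163*k**3 + 567*k**2 + 844*k + 420) matches t_k.
Evaluate: s_(n+1) = 2*(n**3 + 15*n**2 + 68*n + 54)/(15*(n**3 + 15*n**2 + 68*n + 84)); subtract s_(2) = 23/210 ⇒ S(n) = (n**3 + 15*n**2 + 68*n - 84)/(42*(n**3 + 15*n**2 + 68*n + 84)).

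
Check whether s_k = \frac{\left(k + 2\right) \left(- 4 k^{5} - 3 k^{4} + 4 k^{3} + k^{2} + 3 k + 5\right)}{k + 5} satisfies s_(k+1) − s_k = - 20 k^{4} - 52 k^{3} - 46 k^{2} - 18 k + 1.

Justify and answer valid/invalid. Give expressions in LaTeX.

Invalid: residual \frac{3 k \left(16 k^{4} + 149 k^{3} + 310 k^{2} + 249 k + 92\right)}{k^{2} + 11 k + 30} ≠ 0.

s_(k+1) = (-4*k**6 - 35*k**5 - 117*k**4 - 189*k**3 - 150*k**2 - 39*k + 18)/(k + 6)
s_(k+1) − s_k = (-20*k**6 - 224*k**5 - 771*k**4 - 1154*k**3 - 830*k**2 - 253*k + 30)/(k**2 + 11*k + 30)
(s_(k+1) − s_k) − t_k = 3*k*(16*k**4 + 149*k**3 + 310*k**2 + 249*k + 92)/(k**2 + 11*k + 30)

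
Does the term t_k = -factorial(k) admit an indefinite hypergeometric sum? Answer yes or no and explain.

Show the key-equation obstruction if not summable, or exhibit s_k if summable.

t_(k+1)/t_k = k + 1.
So A=k + 1 and B=1, with C=1.
Solve (k + 1)·f(k+1) − (1)·f(k) = 1.
Bound: deg f ≤ -1.
Negative degree bound (-1): no f exists, t_k not Gosper-summable.

No — negative degree bound, so no certificate f.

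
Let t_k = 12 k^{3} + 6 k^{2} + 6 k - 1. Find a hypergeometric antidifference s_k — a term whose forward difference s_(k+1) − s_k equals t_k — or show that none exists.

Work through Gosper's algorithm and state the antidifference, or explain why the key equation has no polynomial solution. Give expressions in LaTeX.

The ratio is (12*k**3 + 42*k**2 + 54*k + 23)/(12*k**3 + 6*k**2 + 6*k - 1).
Take A(k)=1, B(k)=1, C(k)=k**3 + k**2/2 + k/2 - 1/12.
Set up (1)·f(k+1) − (1)·f(k) − (k**3 + k**2/2 + k/2 - 1/12) = 0.
deg f ≤ 4 (via 0,0,3).
Solving with deg f ≤ 4: f(k) = k*(3*k**3 - 4*k**2 + 3*k - 3)/12.
Certificate R = B(k−1)f/C = k*(3*k**3 - 4*k**2 + 3*k - 3)/(12*k**3 + 6*k**2 + 6*k - 1) gives s_k = k*(3*k**3 - 4*k**2 + 3*k - 3).
Check: Δs_k = 12*k**3 + 6*k**2 + 6*k - 1. ✓

s_k = k \left(3 k^{3} - 4 k^{2} + 3 k - 3\right)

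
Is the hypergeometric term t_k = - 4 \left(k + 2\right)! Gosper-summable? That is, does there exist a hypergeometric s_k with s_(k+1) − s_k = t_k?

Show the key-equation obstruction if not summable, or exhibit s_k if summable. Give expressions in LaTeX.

r(k) = k + 3 after simplifying.
Gosper form: A/B · C(k+1)/C(k) with A=k + 3, B=1, C=1.
Solve (k + 3)·f(k+1) − (1)·f(k) = 1.
d = -1 from the (1,0,0) case.
Negative degree bound (-1): no f exists, t_k not Gosper-summable.

No — key equation has no polynomial f.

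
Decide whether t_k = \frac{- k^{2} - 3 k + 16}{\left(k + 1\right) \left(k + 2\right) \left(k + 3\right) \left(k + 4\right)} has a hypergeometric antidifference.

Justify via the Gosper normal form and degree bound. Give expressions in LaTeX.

The ratio is (k + 1)*(3*k + (k + 1)**2 - 13)/((k + 5)*(k**2 + 3*k - 16)).
Normal form (A,B,C) = (k + 1, k + 5, k**2 + 3*k - 16).
Need (k + 1)·f(k+1) − (k + 4)·f(k) = k**2 + 3*k - 16.
Degrees (1,1,2) ⇒ d ≤ 3.
Match coefficients ⇒ f(k) = -k*(2*k**2 + 15*k + 31)/3.
R(k) = B(k−1)·f(k)/C(k) = -k*(k + 4)*(2*k**2 + 15*k + 31)/(3*(k**2 + 3*k - 16)); s_k = R·t_k = k*(2*k**2 + 15*k + 31)/(3*(k + 1)*(k + 2)*(k + 3)).
s_(k+1) − s_k = (-k**2 - 3*k + 16)/(k**4 + 10*k**3 + 35*k**2 + 50*k + 24) = t_k.

Yes. s_k = \frac{k \left(2 k^{2} + 15 k + 31\right)}{3 \left(k + 1\right) \left(k + 2\right) \left(k + 3\right)}.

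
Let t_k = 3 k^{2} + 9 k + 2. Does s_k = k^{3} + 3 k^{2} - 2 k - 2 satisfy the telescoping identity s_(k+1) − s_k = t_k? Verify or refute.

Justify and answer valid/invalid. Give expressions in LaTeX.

valid (s_(k+1) − s_k reduces to t_k)

s_(k+1) = k*(k**2 + 6*k + 7)
s_(k+1) − s_k = 3*k**2 + 9*k + 2
(s_(k+1) − s_k) − t_k = 0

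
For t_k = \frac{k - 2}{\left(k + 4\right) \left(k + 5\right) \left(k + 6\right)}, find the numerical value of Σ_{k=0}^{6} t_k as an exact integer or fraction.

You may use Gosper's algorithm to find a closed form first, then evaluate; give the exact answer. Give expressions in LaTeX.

Ratio r(k) = (k - 1)*(k + 4)/((k - 2)*(k + 7)).
Normal form (A,B,C) = (k + 4, k + 7, k - 2).
Solve (k + 4)·f(k+1) − (k + 6)·f(k) = k - 2.
From deg A=1, deg B=1, deg C=1: d=2.
A polynomial solution: f(k) = k*(k - 11)/20.
R(k) = B(k−1)·f(k)/C(k) = k*(k - 11)*(k + 6)/(20*(k - 2)); s_k = R·t_k = k*(k - 11)/(20*(k + 4)*(k + 5)).
Verify: (k - 2)/(k**3 + 15*k**2 + 74*k + 120) matches t_k.
Evaluate s at k=7 and k=0: -7/660 and 0; difference -7/660.

Σ = -7/660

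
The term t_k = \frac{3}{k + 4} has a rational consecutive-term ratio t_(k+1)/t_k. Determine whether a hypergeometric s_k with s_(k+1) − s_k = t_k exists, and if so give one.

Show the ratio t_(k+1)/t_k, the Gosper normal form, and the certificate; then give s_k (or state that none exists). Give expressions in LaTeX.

no hypergeometric antidifference exists

Step 1: r(k) = (k + 4)/(k + 5).
So A=k + 4 and B=k + 5, with C=1.
f must satisfy (k + 4)·f(k+1) − (k + 4)·f(k) = 1.
Bound: deg f ≤ 0.
Put f(k) = c0: A·f(k+1) − B(k−1)·f(k) − C = -1; need -1 = 0 — inconsistent ⇒ no f, not summable.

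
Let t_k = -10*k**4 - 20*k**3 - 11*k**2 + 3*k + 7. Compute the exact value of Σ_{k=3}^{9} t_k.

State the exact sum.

Ratio r(k) = (10*k**4 + 60*k**3 + 131*k**2 + 119*k + 31)/(10*k**4 + 20*k**3 + 11*k**2 - 3*k - 7).
So A=1 and B=1, with C=k**4 + 2*k**3 + 11*k**2/10 - 3*k/10 - 7/10.
Key eq: (1)·f(k+1) = (1)·f(k) + (k**4 + 2*k**3 + 11*k**2/10 - 3*k/10 - 7/10).
Bound: deg f ≤ 5.
Match coefficients ⇒ f(k) = k*(2*k**4 - 3*k**2 - 2*k - 4)/10.
Then R = B(k−1)f/C = k*(2*k**4 - 3*k**2 - 2*k - 4)/(10*k**4 + 20*k**3 + 11*k**2 - 3*k - 7), so s_k = R(k)·t_k = k*(-2*k**4 + 3*k**2 + 2*k + 4).
Verify: -10*k**4 - 20*k**3 - 11*k**2 + 3*k + 7 matches t_k.
Telescoping: Σ = s_(10) − s_(3) = -196760 − (-375) = -196385.

Σ = -196385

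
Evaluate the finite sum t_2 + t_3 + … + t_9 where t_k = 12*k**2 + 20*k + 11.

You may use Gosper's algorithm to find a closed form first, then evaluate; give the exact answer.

Σ = 4376

Ratio r(k) = (12*k**2 + 44*k + 43)/(12*k**2 + 20*k + 11).
Factor: A=1; B=1; C=k**2 + 5*k/3 + 11/12.
Need (1)·f(k+1) − (1)·f(k) = k**2 + 5*k/3 + 11/12.
Bound: deg f ≤ 3.
Match coefficients ⇒ f(k) = k*(4*k**2 + 4*k + 3)/12.
So s_k = (B(k−1)f/C)·t_k = (k*(4*k**2 + 4*k + 3)/(12*k**2 + 20*k + 11))·t_k = k*(4*k**2 + 4*k + 3).
Check: Δs_k = 12*k**2 + 20*k + 11. ✓
Sum = s_(10) − s_(2); s_(10) = 4430, s_(2) = 54 ⇒ 4376.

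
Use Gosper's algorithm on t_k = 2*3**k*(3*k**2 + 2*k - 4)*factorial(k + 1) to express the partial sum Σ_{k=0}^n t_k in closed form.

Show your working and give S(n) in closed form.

S(n) = 6*3**n*n*factorial(n + 2) - 6*3**n*factorial(n + 2) + 4

The ratio is 3*(3*k**3 + 14*k**2 + 17*k + 2)/(3*k**2 + 2*k - 4).
So A=3*k + 6 and B=1, with C=k**2 + 2*k/3 - 4/3.
Need (3*k + 6)·f(k+1) − (1)·f(k) = k**2 + 2*k/3 - 4/3.
From deg A=1, deg B=0, deg C=2: d=1.
Match coefficients ⇒ f(k) = (k - 2)/3.
Get s_k = R·t_k = 2*3**k*(k - 2)*factorial(k + 1) with R(k) = B(k−1)f(k)/C(k) = (k - 2)/(3*k**2 + 2*k - 4).
s_(k+1) − s_k = 2*3**k*(3*k**2 + 2*k - 4)*factorial(k + 1) = t_k.
Telescope: S(n) = s_(n+1) − s_(0) = 6*3**n*(n - 1)*factorial(n + 2) − (-4) = 6*3**n*n*factorial(n + 2) - 6*3**n*factorial(n + 2) + 4.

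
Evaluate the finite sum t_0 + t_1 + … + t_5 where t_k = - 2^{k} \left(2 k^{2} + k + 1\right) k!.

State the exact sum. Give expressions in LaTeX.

Σ = -230401

Step 1: r(k) = 2*(k + 1)*(k + 2*(k + 1)**2 + 2)/(2*k**2 + k + 1).
Take A(k)=2*k + 2, B(k)=1, C(k)=k**2 + k/2 + 1/2.
Need (2*k + 2)·f(k+1) − (1)·f(k) = k**2 + k/2 + 1/2.
Bound: deg f ≤ 1.
A polynomial solution: f(k) = (k - 1)/2.
R(k) = B(k−1)·f(k)/C(k) = (k - 1)/(2*k**2 + k + 1); s_k = R·t_k = -2**k*(k - 1)*factorial(k).
Δs = -2**k*(2*k**2 + k + 1)*factorial(k), as required.
Telescoping: Σ = s_(6) − s_(0) = -230400 − (1) = -230401.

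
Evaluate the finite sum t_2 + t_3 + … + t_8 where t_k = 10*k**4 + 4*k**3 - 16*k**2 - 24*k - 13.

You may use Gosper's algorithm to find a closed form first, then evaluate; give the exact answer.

The ratio is (10*k**4 + 44*k**3 + 56*k**2 - 4*k - 39)/(10*k**4 + 4*k**3 - 16*k**2 - 24*k - 13).
Gosper form: A/B · C(k+1)/C(k) with A=1, B=1, C=k**4 + 2*k**3/5 - 8*k**2/5 - 12*k/5 - 13/10.
Need (1)·f(k+1) − (1)·f(k) = k**4 + 2*k**3/5 - 8*k**2/5 - 12*k/5 - 13/10.
deg f ≤ 5 (via 0,0,4).
Match coefficients ⇒ f(k) = k*(2*k**4 - 4*k**3 - 4*k**2 - 3*k - 4)/10.
Certificate R = B(k−1)f/C = k*(2*k**4 - 4*k**3 - 4*k**2 - 3*k - 4)/(10*k**4 + 4*k**3 - 16*k**2 - 24*k - 13) gives s_k = k*(2*k**4 - 4*k**3 - 4*k**2 - 3*k - 4).
Verify: 10*k**4 + 4*k**3 - 16*k**2 - 24*k - 13 matches t_k.
Σ_(k=2)^(8) t_k = s_(9) − s_(2) = 88659 − (-52) = 88711.

Σ = 88711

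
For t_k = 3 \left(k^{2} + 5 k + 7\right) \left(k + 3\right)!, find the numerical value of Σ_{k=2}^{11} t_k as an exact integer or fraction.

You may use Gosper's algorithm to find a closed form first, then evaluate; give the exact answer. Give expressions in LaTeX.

Σ = 50999300350920

The ratio is (k + 4)*(5*k + (k + 1)**2 + 12)/(k**2 + 5*k + 7).
Gosper form: A/B · C(k+1)/C(k) with A=k + 4, B=1, C=k**2 + 5*k + 7.
Set up (k + 4)·f(k+1) − (1)·f(k) − (k**2 + 5*k + 7) = 0.
deg f ≤ 1 (via 1,0,2).
Coefficient equations give f(k) = k + 1.
So s_k = (B(k−1)f/C)·t_k = ((k + 1)/(k**2 + 5*k + 7))·t_k = 3*(k + 1)*factorial(k + 3).
Check: Δs_k = 3*(k**2 + 5*k + 7)*factorial(k + 3). ✓
Telescoping: Σ = s_(12) − s_(2) = 50999300352000 − (1080) = 50999300350920.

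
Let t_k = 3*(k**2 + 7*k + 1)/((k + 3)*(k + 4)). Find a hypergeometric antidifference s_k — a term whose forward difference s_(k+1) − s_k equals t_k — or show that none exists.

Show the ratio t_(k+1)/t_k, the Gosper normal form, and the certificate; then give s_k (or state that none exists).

Ratio r(k) = (k + 3)*(7*k + (k + 1)**2 + 8)/((k + 5)*(k**2 + 7*k + 1)).
So A=k + 3 and B=k + 5, with C=k**2 + 7*k + 1.
f must satisfy (k + 3)·f(k+1) − (k + 4)·f(k) = k**2 + 7*k + 1.
deg f ≤ 2 (via 1,1,2).
Coefficient equations give f(k) = k*(3*k - 2)/3.
R(k) = B(k−1)·f(k)/C(k) = k*(k + 4)*(3*k - 2)/(3*(k**2 + 7*k + 1)); s_k = R·t_k = k*(3*k - 2)/(k + 3).
Δs = 3*(k**2 + 7*k + 1)/(k**2 + 7*k + 12), as required.

s_k = k*(3*k - 2)/(k + 3)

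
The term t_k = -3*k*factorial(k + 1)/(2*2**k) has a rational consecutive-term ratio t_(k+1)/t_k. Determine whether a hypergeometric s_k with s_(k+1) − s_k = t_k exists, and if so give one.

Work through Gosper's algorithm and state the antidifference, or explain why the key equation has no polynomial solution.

s_k = -3*factorial(k + 1)/2**k

t_(k+1)/t_k = (k + 1)*(k + 2)/(2*k).
Factor: A=k/2 + 1; B=1; C=k.
Need (k/2 + 1)·f(k+1) − (1)·f(k) = k.
From deg A=1, deg B=0, deg C=1: d=0.
Solve for f: f(k) = 2 (degree 0 ≤ 0).
So s_k = (B(k−1)f/C)·t_k = (2/k)·t_k = -3*factorial(k + 1)/2**k.
Δs = -3*k*factorial(k + 1)/(2*2**k), as required.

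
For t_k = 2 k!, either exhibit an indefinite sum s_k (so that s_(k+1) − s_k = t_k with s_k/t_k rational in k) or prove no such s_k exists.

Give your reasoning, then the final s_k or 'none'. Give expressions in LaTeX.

r(k) = k + 1 after simplifying.
Take A(k)=k + 1, B(k)=1, C(k)=1.
Key eq: (k + 1)·f(k+1) = (1)·f(k) + (1).
deg f ≤ -1 (via 1,0,0).
deg f ≤ -1 is impossible — no certificate.

not Gosper-summable; s_k does not exist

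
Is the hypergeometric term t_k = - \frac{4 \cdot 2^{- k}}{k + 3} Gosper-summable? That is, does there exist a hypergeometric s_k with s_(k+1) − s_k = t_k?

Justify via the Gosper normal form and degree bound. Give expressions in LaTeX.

No — t_k has no hypergeometric antidifference.

Step 1: r(k) = (k + 3)/(2*(k + 4)).
Factor: A=k/2 + 3/2; B=k + 4; C=1.
Solve (k/2 + 3/2)·f(k+1) − (k + 3)·f(k) = 1.
Degrees (1,1,0) ⇒ d ≤ -1.
Bound -1 < 0, so the key equation has no polynomial solution.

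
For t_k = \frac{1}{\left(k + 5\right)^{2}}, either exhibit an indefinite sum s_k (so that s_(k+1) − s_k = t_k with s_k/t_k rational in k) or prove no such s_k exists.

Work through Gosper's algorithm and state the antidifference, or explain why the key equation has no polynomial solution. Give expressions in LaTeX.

none (Gosper's algorithm certifies no s_k)

t_(k+1)/t_k = (k + 5)**2/(k + 6)**2.
A = k**2 + 10*k + 25, B = k**2 + 12*k + 36, C = 1.
Set up (k**2 + 10*k + 25)·f(k+1) − (k**2 + 10*k + 25)·f(k) − (1) = 0.
deg f ≤ 0 (via 2,2,0).
Put f(k) = c0: A·f(k+1) − B(k−1)·f(k) − C = -1; need -1 = 0 — inconsistent ⇒ no f, not summable.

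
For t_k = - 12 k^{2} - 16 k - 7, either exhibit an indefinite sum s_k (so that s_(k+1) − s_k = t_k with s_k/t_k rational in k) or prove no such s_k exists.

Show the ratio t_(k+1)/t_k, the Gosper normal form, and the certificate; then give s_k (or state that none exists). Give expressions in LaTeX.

Compute t_(k+1)/t_k: get (12*k**2 + 40*k + 35)/(12*k**2 + 16*k + 7).
Normal form (A,B,C) = (1, 1, k**2 + 4*k/3 + 7/12).
Need (1)·f(k+1) − (1)·f(k) = k**2 + 4*k/3 + 7/12.
Degrees (0,0,2) ⇒ d ≤ 3.
Match coefficients ⇒ f(k) = k*(4*k**2 + 2*k + 1)/12.
R(k) = B(k−1)·f(k)/C(k) = k*(4*k**2 + 2*k + 1)/(12*k**2 + 16*k + 7); s_k = R·t_k = k*(-4*k**2 - 2*k - 1).
s_(k+1) − s_k = -12*k**2 - 16*k - 7 = t_k.

s_k = k \left(- 4 k^{2} - 2 k - 1\right)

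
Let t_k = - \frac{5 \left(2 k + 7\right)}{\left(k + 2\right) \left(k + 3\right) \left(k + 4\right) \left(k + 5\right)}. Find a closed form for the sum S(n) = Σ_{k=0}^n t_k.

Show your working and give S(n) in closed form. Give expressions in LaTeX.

r(k) = (k + 2)*(2*k + 9)/((k + 6)*(2*k + 7)) after simplifying.
Take A(k)=k + 2, B(k)=k + 6, C(k)=k + 7/2.
f must satisfy (k + 2)·f(k+1) − (k + 5)·f(k) = k + 7/2.
From deg A=1, deg B=1, deg C=1: d=3.
Coefficient equations give f(k) = k*(k + 3)*(k + 6)/16.
Certificate R = B(k−1)f/C = k*(k + 3)*(k + 5)*(k + 6)/(8*(2*k + 7)) gives s_k = 5*k*(-k - 6)/(8*(k**2 + 6*k + 8)).
Check: Δs_k = 5*(-2*k - 7)/(k**4 + 14*k**3 + 71*k**2 + 154*k + 120). ✓
Σ_(k=0)^n t_k = s_(n+1) − s_(0) = (5*(-n**2 - 8*n - 7)/(8*(n**2 + 8*n + 15))) − (0), i.e. 5*(-n**2 - 8*n - 7)/(8*(n**2 + 8*n + 15)).

S(n) = \frac{5 \left(- n^{2} - 8 n - 7\right)}{8 \left(n^{2} + 8 n + 15\right)}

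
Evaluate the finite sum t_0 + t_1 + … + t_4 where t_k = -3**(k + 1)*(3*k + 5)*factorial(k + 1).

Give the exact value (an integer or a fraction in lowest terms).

t_(k+1)/t_k = 3*(k + 2)*(3*k + 8)/(3*k + 5).
A = 3*k + 6, B = 1, C = k + 5/3.
Solve (3*k + 6)·f(k+1) − (1)·f(k) = k + 5/3.
deg f ≤ 0 (via 1,0,1).
Solving with deg f ≤ 0: f(k) = 1/3.
So s_k = (B(k−1)f/C)·t_k = (1/(3*k + 5))·t_k = -3**(k + 1)*factorial(k + 1).
Verify: -3**(k + 1)*(3*k + 5)*factorial(k + 1) matches t_k.
Telescoping: Σ = s_(5) − s_(0) = -524880 − (-3) = -524877.

Σ = -524877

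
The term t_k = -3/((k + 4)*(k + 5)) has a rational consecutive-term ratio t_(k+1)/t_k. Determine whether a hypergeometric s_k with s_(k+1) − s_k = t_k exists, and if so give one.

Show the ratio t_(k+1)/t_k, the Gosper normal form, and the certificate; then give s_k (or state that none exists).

s_k = -3*k/(4*k + 16)

The ratio is (k + 4)/(k + 6).
Normal form (A,B,C) = (k + 4, k + 6, 1).
Solve (k + 4)·f(k+1) − (k + 5)·f(k) = 1.
d = 1 from the (1,1,0) case.
Solve for f: f(k) = k/4 (degree 1 ≤ 1).
R(k) = B(k−1)·f(k)/C(k) = k*(k + 5)/4; s_k = R·t_k = -3*k/(4*k + 16).
Verify: -3/(k**2 + 9*k + 20) matches t_k.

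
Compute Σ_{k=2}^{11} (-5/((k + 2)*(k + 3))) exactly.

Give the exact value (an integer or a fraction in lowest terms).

t_(k+1)/t_k = (k + 2)/(k + 4).
Factor: A=k + 2; B=k + 4; C=1.
Key eq: (k + 2)·f(k+1) = (k + 3)·f(k) + (1).
From deg A=1, deg B=1, deg C=0: d=1.
A polynomial solution: f(k) = k/2.
Then R = B(k−1)f/C = k*(k + 3)/2, so s_k = R(k)·t_k = -5*k/(2*k + 4).
Δs = -5/(k**2 + 5*k + 6), as required.
Evaluate s at k=12 and k=2: -15/7 and -5/4; difference -25/28.

Σ = -25/28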